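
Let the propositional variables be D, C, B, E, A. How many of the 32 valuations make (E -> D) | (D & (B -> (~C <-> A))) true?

Initial set: {((E -> D) | (D & (B -> (~C <-> A))))}.
((E -> D) | (D & (B -> (~C <-> A)))): β-rule — branch into (E -> D)  //  (D & (B -> (~C <-> A))).
  branch 1 (add (E -> D)):
    (E -> D): β-rule — branch into ~E  //  D.
      branch 1.1 (add ~E):
        ○ open, literals {E=F}.
      branch 1.2 (add D):
        ○ open, literals {D=T}.
  branch 2 (add (D & (B -> (~C <-> A)))):
    (D & (B -> (~C <-> A))): α-rule — add D, (B -> (~C <-> A)).
    (B -> (~C <-> A)): β-rule — branch into ~B  //  (~C <-> A).
      branch 2.1 (add ~B):
        ○ open, literals {B=F, D=T}.
      branch 2.2 (add (~C <-> A)):
        (~C <-> A): β-rule — branch into ~C, A  //  ~~C, ~A.
          branch 2.2.1 (add ~C, A):
            ○ open, literals {A=T, C=F, D=T}.
          branch 2.2.2 (add ~~C, ~A):
            ○ open, literals {A=F, C=T, D=T}.
0 branches closed, 5 open.
Each open branch fixes some atoms; the unmentioned ones are free. Counting distinct full assignments: branch {E=F} (D, C, B, A) contributes 16 new; branch {D=T} (C, B, E, A) contributes 8 new; branch {B=F, D=T} (C, E, A) contributes 0 new; branch {A=T, C=F, D=T} (B, E) contributes 0 new; branch {A=F, C=T, D=T} (B, E) contributes 0 new. Total: 24.

24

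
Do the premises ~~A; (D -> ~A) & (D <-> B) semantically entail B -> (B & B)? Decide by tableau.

Initial set: {T ~~A; T ((D -> ~A) & (D <-> B)); F (B -> (B & B))}.
T ~~A: drop double negation, giving T A.
T ((D -> ~A) & (D <-> B)): α-rule — add T (D -> ~A), T (D <-> B).
F (B -> (B & B)): α-rule — add T B, F (B & B).
T (D -> ~A): β-rule — branch into F D  //  T ~A.
  branch 1 (add F D):
    T (D <-> B): β-rule — branch into T D, T B  //  F D, F B.
      branch 1.1 (add T D, T B):
        × closes — contains both D and ~D.
      branch 1.2 (add F D, F B):
        × closes — contains both B and ~B.
  branch 2 (add T ~A):
    × closes — contains both A and ~A.
All 3 branches close.
Every branch closed, so the premises entail the conclusion.

Yes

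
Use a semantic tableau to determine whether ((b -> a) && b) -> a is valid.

Assume the negation and expand:
Initial set: {!(((b -> a) && b) -> a)}.
!(((b -> a) && b) -> a): α-rule — add ((b -> a) && b), !a.
((b -> a) && b): α-rule — add (b -> a), b.
(b -> a): β-rule — branch into !b  //  a.
  branch 1 (add !b):
    × closes — contains both b and !b.
  branch 2 (add a):
    × closes — contains both a and !a.
All 2 branches close.
Every branch closed, so the negation is unsatisfiable and the formula is valid.

Valid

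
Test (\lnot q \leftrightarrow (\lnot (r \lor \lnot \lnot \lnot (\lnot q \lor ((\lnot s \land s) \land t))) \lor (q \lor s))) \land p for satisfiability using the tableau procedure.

Satisfiable

Initial set: {T ((\lnot q \leftrightarrow (\lnot (r \lor \lnot \lnot \lnot (\lnot q \lor ((\lnot s \land s) \land t))) \lor (q \lor s))) \land p)}.
T ((\lnot q \leftrightarrow (\lnot (r \lor \lnot \lnot \lnot (\lnot q \lor ((\lnot s \land s) \land t))) \lor (q \lor s))) \land p): α-rule — add T (\lnot q \leftrightarrow (\lnot (r \lor \lnot \lnot \lnot (\lnot q \lor ((\lnot s \land s) \land t))) \lor (q \lor s))), T p.
T (\lnot q \leftrightarrow (\lnot (r \lor \lnot \lnot \lnot (\lnot q \lor ((\lnot s \land s) \land t))) \lor (q \lor s))): β-rule — branch into T \lnot q, T (\lnot (r \lor \lnot \lnot \lnot (\lnot q \lor ((\lnot s \land s) \land t))) \lor (q \lor s))  //  F \lnot q, F (\lnot (r \lor \lnot \lnot \lnot (\lnot q \lor ((\lnot s \land s) \land t))) \lor (q \lor s)).
  branch 1 (add T \lnot q, T (\lnot (r \lor \lnot \lnot \lnot (\lnot q \lor ((\lnot s \land s) \land t))) \lor (q \lor s))):
    T (\lnot (r \lor \lnot \lnot \lnot (\lnot q \lor ((\lnot s \land s) \land t))) \lor (q \lor s)): β-rule — branch into T \lnot (r \lor \lnot \lnot \lnot (\lnot q \lor ((\lnot s \land s) \land t)))  //  T (q \lor s).
      branch 1.1 (add T \lnot (r \lor \lnot \lnot \lnot (\lnot q \lor ((\lnot s \land s) \land t)))):
        T \lnot (r \lor \lnot \lnot \lnot (\lnot q \lor ((\lnot s \land s) \land t))): α-rule — add F r, F \lnot \lnot \lnot (\lnot q \lor ((\lnot s \land s) \land t)).
        F \lnot \lnot \lnot (\lnot q \lor ((\lnot s \land s) \land t)): drop double negation, giving F \lnot (\lnot q \lor ((\lnot s \land s) \land t)).
        F \lnot (\lnot q \lor ((\lnot s \land s) \land t)): β-rule — branch into T \lnot q  //  T ((\lnot s \land s) \land t).
          branch 1.1.1 (add T \lnot q):
            ○ open, literals {p=T, q=F, r=F}.
          branch 1.1.2 (add T ((\lnot s \land s) \land t)):
            T ((\lnot s \land s) \land t): α-rule — add T (\lnot s \land s), T t.
            T (\lnot s \land s): α-rule — add T \lnot s, T s.
            × closes — contains both s and \lnot s.
      branch 1.2 (add T (q \lor s)):
        T (q \lor s): β-rule — branch into T q  //  T s.
          branch 1.2.1 (add T q):
            × closes — contains both q and \lnot q.
          branch 1.2.2 (add T s):
            ○ open, literals {p=T, q=F, s=T}.
  branch 2 (add F \lnot q, F (\lnot (r \lor \lnot \lnot \lnot (\lnot q \lor ((\lnot s \land s) \land t))) \lor (q \lor s))):
    F (\lnot (r \lor \lnot \lnot \lnot (\lnot q \lor ((\lnot s \land s) \land t))) \lor (q \lor s)): α-rule — add F \lnot (r \lor \lnot \lnot \lnot (\lnot q \lor ((\lnot s \land s) \land t))), F (q \lor s).
    F (q \lor s): α-rule — add F q, F s.
    × closes — contains both q and \lnot q.
3 branches closed, 2 open.
An open branch gives a satisfying assignment: p=T, q=F, r=F.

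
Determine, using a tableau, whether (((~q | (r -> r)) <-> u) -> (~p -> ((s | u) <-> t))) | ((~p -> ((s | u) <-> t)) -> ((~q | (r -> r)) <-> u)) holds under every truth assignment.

Assume the negation and expand:
Initial set: {~((((~q | (r -> r)) <-> u) -> (~p -> ((s | u) <-> t))) | ((~p -> ((s | u) <-> t)) -> ((~q | (r -> r)) <-> u)))}.
~((((~q | (r -> r)) <-> u) -> (~p -> ((s | u) <-> t))) | ((~p -> ((s | u) <-> t)) -> ((~q | (r -> r)) <-> u))): α-rule — add ~(((~q | (r -> r)) <-> u) -> (~p -> ((s | u) <-> t))), ~((~p -> ((s | u) <-> t)) -> ((~q | (r -> r)) <-> u)).
~(((~q | (r -> r)) <-> u) -> (~p -> ((s | u) <-> t))): α-rule — add ((~q | (r -> r)) <-> u), ~(~p -> ((s | u) <-> t)).
~((~p -> ((s | u) <-> t)) -> ((~q | (r -> r)) <-> u)): α-rule — add (~p -> ((s | u) <-> t)), ~((~q | (r -> r)) <-> u).
~(~p -> ((s | u) <-> t)): α-rule — add ~p, ~((s | u) <-> t).
((~q | (r -> r)) <-> u): β-rule — branch into (~q | (r -> r)), u  //  ~(~q | (r -> r)), ~u.
  branch 1 (add (~q | (r -> r)), u):
    (~p -> ((s | u) <-> t)): β-rule — branch into ~~p  //  ((s | u) <-> t).
      branch 1.1 (add ~~p):
        × closes — contains both p and ~p.
      branch 1.2 (add ((s | u) <-> t)):
        ~((~q | (r -> r)) <-> u): β-rule — branch into (~q | (r -> r)), ~u  //  ~(~q | (r -> r)), u.
          branch 1.2.1 (add (~q | (r -> r)), ~u):
            × closes — contains both u and ~u.
          branch 1.2.2 (add ~(~q | (r -> r)), u):
            ~(~q | (r -> r)): α-rule — add ~~q, ~(r -> r).
            ~(r -> r): α-rule — add r, ~r.
            × closes — contains both r and ~r.
  branch 2 (add ~(~q | (r -> r)), ~u):
    ~(~q | (r -> r)): α-rule — add ~~q, ~(r -> r).
    ~(r -> r): α-rule — add r, ~r.
    × closes — contains both r and ~r.
All 4 branches close.
Every branch closed, so the negation is unsatisfiable and the formula is valid.

Valid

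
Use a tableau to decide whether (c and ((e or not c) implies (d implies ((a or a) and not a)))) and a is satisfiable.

Satisfiable

Initial set: {((c and ((e or not c) implies (d implies ((a or a) and not a)))) and a)}.
((c and ((e or not c) implies (d implies ((a or a) and not a)))) and a): α-rule — add (c and ((e or not c) implies (d implies ((a or a) and not a)))), a.
(c and ((e or not c) implies (d implies ((a or a) and not a)))): α-rule — add c, ((e or not c) implies (d implies ((a or a) and not a))).
((e or not c) implies (d implies ((a or a) and not a))): β-rule — branch into not (e or not c)  //  (d implies ((a or a) and not a)).
  branch 1 (add not (e or not c)):
    not (e or not c): α-rule — add not e, not not c.
    ○ open, literals {a=T, c=T, e=F}.
  branch 2 (add (d implies ((a or a) and not a))):
    (d implies ((a or a) and not a)): β-rule — branch into not d  //  ((a or a) and not a).
      branch 2.1 (add not d):
        ○ open, literals {a=T, c=T, d=F}.
      branch 2.2 (add ((a or a) and not a)):
        ((a or a) and not a): α-rule — add (a or a), not a.
        × closes — contains both a and not a.
1 branch closed, 2 open.
An open branch gives a satisfying assignment: a=T, c=T, e=F.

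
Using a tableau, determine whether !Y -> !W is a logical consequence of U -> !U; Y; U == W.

Initial set: {(U -> !U); Y; (U == W); !(!Y -> !W)}.
!(!Y -> !W): α-rule — add !Y, !!W.
× closes — contains both Y and !Y.
All 1 branch closes.
Every branch closed, so the premises entail the conclusion.

Yes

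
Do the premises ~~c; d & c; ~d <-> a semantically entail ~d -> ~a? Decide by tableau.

Yes

Initial set: {~~c; (d & c); (~d <-> a); ~(~d -> ~a)}.
~~c: drop double negation, giving c.
(d & c): α-rule — add d, c.
~(~d -> ~a): α-rule — add ~d, ~~a.
× closes — contains both d and ~d.
All 1 branch closes.
Every branch closed, so the premises entail the conclusion.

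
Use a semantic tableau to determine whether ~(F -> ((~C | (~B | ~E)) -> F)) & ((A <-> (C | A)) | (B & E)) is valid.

Assume the negation and expand:
Initial set: {~(~(F -> ((~C | (~B | ~E)) -> F)) & ((A <-> (C | A)) | (B & E)))}.
~(~(F -> ((~C | (~B | ~E)) -> F)) & ((A <-> (C | A)) | (B & E))): β-rule — branch into ~~(F -> ((~C | (~B | ~E)) -> F))  //  ~((A <-> (C | A)) | (B & E)).
  branch 1 (add ~~(F -> ((~C | (~B | ~E)) -> F))):
    ~~(F -> ((~C | (~B | ~E)) -> F)): β-rule — branch into ~F  //  ((~C | (~B | ~E)) -> F).
      branch 1.1 (add ~F):
        ○ open, literals {F=F}.
      branch 1.2 (add ((~C | (~B | ~E)) -> F)):
        ((~C | (~B | ~E)) -> F): β-rule — branch into ~(~C | (~B | ~E))  //  F.
          branch 1.2.1 (add ~(~C | (~B | ~E))):
            ~(~C | (~B | ~E)): α-rule — add ~~C, ~(~B | ~E).
            ~(~B | ~E): α-rule — add ~~B, ~~E.
            ○ open, literals {B=T, C=T, E=T}.
          branch 1.2.2 (add F):
            ○ open, literals {F=T}.
  branch 2 (add ~((A <-> (C | A)) | (B & E))):
    ~((A <-> (C | A)) | (B & E)): α-rule — add ~(A <-> (C | A)), ~(B & E).
    ~(A <-> (C | A)): β-rule — branch into A, ~(C | A)  //  ~A, (C | A).
      branch 2.1 (add A, ~(C | A)):
        ~(C | A): α-rule — add ~C, ~A.
        × closes — contains both A and ~A.
      branch 2.2 (add ~A, (C | A)):
        ~(B & E): β-rule — branch into ~B  //  ~E.
          branch 2.2.1 (add ~B):
            (C | A): β-rule — branch into C  //  A.
              branch 2.2.1.1 (add C):
                ○ open, literals {A=F, B=F, C=T}.
              branch 2.2.1.2 (add A):
                × closes — contains both A and ~A.
          branch 2.2.2 (add ~E):
            (C | A): β-rule — branch into C  //  A.
              branch 2.2.2.1 (add C):
                ○ open, literals {A=F, C=T, E=F}.
              branch 2.2.2.2 (add A):
                × closes — contains both A and ~A.
3 branches closed, 5 open.
An open branch gives a countermodel: F=F (unmentioned atoms arbitrary); under it the original formula is false.

Not valid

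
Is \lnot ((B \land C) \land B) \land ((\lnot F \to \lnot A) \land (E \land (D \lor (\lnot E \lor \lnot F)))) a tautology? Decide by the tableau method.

Not valid

Assume the negation and expand:
Initial set: {\lnot (\lnot ((B \land C) \land B) \land ((\lnot F \to \lnot A) \land (E \land (D \lor (\lnot E \lor \lnot F)))))}.
\lnot (\lnot ((B \land C) \land B) \land ((\lnot F \to \lnot A) \land (E \land (D \lor (\lnot E \lor \lnot F))))): β-rule — branch into \lnot \lnot ((B \land C) \land B)  //  \lnot ((\lnot F \to \lnot A) \land (E \land (D \lor (\lnot E \lor \lnot F)))).
  branch 1 (add \lnot \lnot ((B \land C) \land B)):
    \lnot \lnot ((B \land C) \land B): α-rule — add (B \land C), B.
    (B \land C): α-rule — add B, C.
    ○ open, literals {B=true, C=true}.
  branch 2 (add \lnot ((\lnot F \to \lnot A) \land (E \land (D \lor (\lnot E \lor \lnot F))))):
    \lnot ((\lnot F \to \lnot A) \land (E \land (D \lor (\lnot E \lor \lnot F)))): β-rule — branch into \lnot (\lnot F \to \lnot A)  //  \lnot (E \land (D \lor (\lnot E \lor \lnot F))).
      branch 2.1 (add \lnot (\lnot F \to \lnot A)):
        \lnot (\lnot F \to \lnot A): α-rule — add \lnot F, \lnot \lnot A.
        ○ open, literals {A=true, F=false}.
      branch 2.2 (add \lnot (E \land (D \lor (\lnot E \lor \lnot F)))):
        \lnot (E \land (D \lor (\lnot E \lor \lnot F))): β-rule — branch into \lnot E  //  \lnot (D \lor (\lnot E \lor \lnot F)).
          branch 2.2.1 (add \lnot E):
            ○ open, literals {E=false}.
          branch 2.2.2 (add \lnot (D \lor (\lnot E \lor \lnot F))):
            \lnot (D \lor (\lnot E \lor \lnot F)): α-rule — add \lnot D, \lnot (\lnot E \lor \lnot F).
            \lnot (\lnot E \lor \lnot F): α-rule — add \lnot \lnot E, \lnot \lnot F.
            ○ open, literals {D=false, E=true, F=true}.
0 branches closed, 4 open.
An open branch gives a countermodel: B=true, C=true (unmentioned atoms arbitrary); under it the original formula is false.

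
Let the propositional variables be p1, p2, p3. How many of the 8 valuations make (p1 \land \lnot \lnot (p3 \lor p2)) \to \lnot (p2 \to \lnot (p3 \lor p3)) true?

Initial set: {((p1 \land \lnot \lnot (p3 \lor p2)) \to \lnot (p2 \to \lnot (p3 \lor p3)))}.
((p1 \land \lnot \lnot (p3 \lor p2)) \to \lnot (p2 \to \lnot (p3 \lor p3))): β-rule — branch into \lnot (p1 \land \lnot \lnot (p3 \lor p2))  //  \lnot (p2 \to \lnot (p3 \lor p3)).
  branch 1 (add \lnot (p1 \land \lnot \lnot (p3 \lor p2))):
    \lnot (p1 \land \lnot \lnot (p3 \lor p2)): β-rule — branch into \lnot p1  //  \lnot \lnot \lnot (p3 \lor p2).
      branch 1.1 (add \lnot p1):
        ○ open, literals {p1=F}.
      branch 1.2 (add \lnot \lnot \lnot (p3 \lor p2)):
        \lnot \lnot \lnot (p3 \lor p2): drop double negation, giving \lnot (p3 \lor p2).
        \lnot (p3 \lor p2): α-rule — add \lnot p3, \lnot p2.
        ○ open, literals {p2=F, p3=F}.
  branch 2 (add \lnot (p2 \to \lnot (p3 \lor p3))):
    \lnot (p2 \to \lnot (p3 \lor p3)): α-rule — add p2, \lnot \lnot (p3 \lor p3).
    \lnot \lnot (p3 \lor p3): β-rule — branch into p3  //  p3.
      branch 2.1 (add p3):
        ○ open, literals {p2=T, p3=T}.
      branch 2.2 (add p3):
        ○ open, literals {p2=T, p3=T}.
0 branches closed, 4 open.
Each open branch fixes some atoms; the unmentioned ones are free. Counting distinct full assignments: branch {p1=F} (p2, p3) contributes 4 new; branch {p2=F, p3=F} (p1) contributes 1 new; branch {p2=T, p3=T} (p1) contributes 1 new; branch {p2=T, p3=T} (p1) contributes 0 new. Total: 6.

6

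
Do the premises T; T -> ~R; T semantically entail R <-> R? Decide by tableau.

Initial set: {T; (T -> ~R); T; ~(R <-> R)}.
(T -> ~R): β-rule — branch into ~T  //  ~R.
  branch 1 (add ~T):
    × closes — contains both T and ~T.
  branch 2 (add ~R):
    ~(R <-> R): β-rule — branch into R, ~R  //  ~R, R.
      branch 2.1 (add R, ~R):
        × closes — contains both R and ~R.
      branch 2.2 (add ~R, R):
        × closes — contains both R and ~R.
All 3 branches close.
Every branch closed, so the premises entail the conclusion.

Yes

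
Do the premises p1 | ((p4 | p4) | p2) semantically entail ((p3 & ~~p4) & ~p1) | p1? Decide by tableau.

No

Initial set: {(p1 | ((p4 | p4) | p2)); ~(((p3 & ~~p4) & ~p1) | p1)}.
~(((p3 & ~~p4) & ~p1) | p1): α-rule — add ~((p3 & ~~p4) & ~p1), ~p1.
(p1 | ((p4 | p4) | p2)): β-rule — branch into p1  //  ((p4 | p4) | p2).
  branch 1 (add p1):
    × closes — contains both p1 and ~p1.
  branch 2 (add ((p4 | p4) | p2)):
    ~((p3 & ~~p4) & ~p1): β-rule — branch into ~(p3 & ~~p4)  //  ~~p1.
      branch 2.1 (add ~(p3 & ~~p4)):
        ((p4 | p4) | p2): β-rule — branch into (p4 | p4)  //  p2.
          branch 2.1.1 (add (p4 | p4)):
            ~(p3 & ~~p4): β-rule — branch into ~p3  //  ~~~p4.
              branch 2.1.1.1 (add ~p3):
                (p4 | p4): β-rule — branch into p4  //  p4.
                  branch 2.1.1.1.1 (add p4):
                    ○ open, literals {p1=F, p3=F, p4=T}.
                  branch 2.1.1.1.2 (add p4):
                    ○ open, literals {p1=F, p3=F, p4=T}.
              branch 2.1.1.2 (add ~~~p4):
                ~~~p4: drop double negation, giving ~p4.
                (p4 | p4): β-rule — branch into p4  //  p4.
                  branch 2.1.1.2.1 (add p4):
                    × closes — contains both p4 and ~p4.
                  branch 2.1.1.2.2 (add p4):
                    × closes — contains both p4 and ~p4.
          branch 2.1.2 (add p2):
            ~(p3 & ~~p4): β-rule — branch into ~p3  //  ~~~p4.
              branch 2.1.2.1 (add ~p3):
                ○ open, literals {p1=F, p2=T, p3=F}.
              branch 2.1.2.2 (add ~~~p4):
                ~~~p4: drop double negation, giving ~p4.
                ○ open, literals {p1=F, p2=T, p4=F}.
      branch 2.2 (add ~~p1):
        × closes — contains both p1 and ~p1.
4 branches closed, 4 open.
An open branch gives a countermodel: p1=F, p3=F, p4=T (unmentioned atoms arbitrary); the premises hold there but the conclusion fails.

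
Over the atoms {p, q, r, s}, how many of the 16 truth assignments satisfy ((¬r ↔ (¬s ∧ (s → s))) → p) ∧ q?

6

Initial set: {T (((¬r ↔ (¬s ∧ (s → s))) → p) ∧ q)}.
T (((¬r ↔ (¬s ∧ (s → s))) → p) ∧ q): α-rule — add T ((¬r ↔ (¬s ∧ (s → s))) → p), T q.
T ((¬r ↔ (¬s ∧ (s → s))) → p): β-rule — branch into F (¬r ↔ (¬s ∧ (s → s)))  //  T p.
  branch 1 (add F (¬r ↔ (¬s ∧ (s → s)))):
    F (¬r ↔ (¬s ∧ (s → s))): β-rule — branch into T ¬r, F (¬s ∧ (s → s))  //  F ¬r, T (¬s ∧ (s → s)).
      branch 1.1 (add T ¬r, F (¬s ∧ (s → s))):
        F (¬s ∧ (s → s)): β-rule — branch into F ¬s  //  F (s → s).
          branch 1.1.1 (add F ¬s):
            ○ open, literals {q=T, r=F, s=T}.
          branch 1.1.2 (add F (s → s)):
            F (s → s): α-rule — add T s, F s.
            × closes — contains both s and ¬s.
      branch 1.2 (add F ¬r, T (¬s ∧ (s → s))):
        T (¬s ∧ (s → s)): α-rule — add T ¬s, T (s → s).
        T (s → s): β-rule — branch into F s  //  T s.
          branch 1.2.1 (add F s):
            ○ open, literals {q=T, r=T, s=F}.
          branch 1.2.2 (add T s):
            × closes — contains both s and ¬s.
  branch 2 (add T p):
    ○ open, literals {p=T, q=T}.
2 branches closed, 3 open.
Each open branch fixes some atoms; the unmentioned ones are free. Counting distinct full assignments: branch {q=T, r=F, s=T} (p) contributes 2 new; branch {q=T, r=T, s=F} (p) contributes 2 new; branch {p=T, q=T} (r, s) contributes 2 new. Total: 6.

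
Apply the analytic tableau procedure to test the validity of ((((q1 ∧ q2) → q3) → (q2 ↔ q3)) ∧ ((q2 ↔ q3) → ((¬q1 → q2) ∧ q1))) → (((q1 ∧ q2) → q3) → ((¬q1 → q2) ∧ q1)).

Assume the negation and expand:
Initial set: {¬(((((q1 ∧ q2) → q3) → (q2 ↔ q3)) ∧ ((q2 ↔ q3) → ((¬q1 → q2) ∧ q1))) → (((q1 ∧ q2) → q3) → ((¬q1 → q2) ∧ q1)))}.
¬(((((q1 ∧ q2) → q3) → (q2 ↔ q3)) ∧ ((q2 ↔ q3) → ((¬q1 → q2) ∧ q1))) → (((q1 ∧ q2) → q3) → ((¬q1 → q2) ∧ q1))): α-rule — add ((((q1 ∧ q2) → q3) → (q2 ↔ q3)) ∧ ((q2 ↔ q3) → ((¬q1 → q2) ∧ q1))), ¬(((q1 ∧ q2) → q3) → ((¬q1 → q2) ∧ q1)).
((((q1 ∧ q2) → q3) → (q2 ↔ q3)) ∧ ((q2 ↔ q3) → ((¬q1 → q2) ∧ q1))): α-rule — add (((q1 ∧ q2) → q3) → (q2 ↔ q3)), ((q2 ↔ q3) → ((¬q1 → q2) ∧ q1)).
¬(((q1 ∧ q2) → q3) → ((¬q1 → q2) ∧ q1)): α-rule — add ((q1 ∧ q2) → q3), ¬((¬q1 → q2) ∧ q1).
(((q1 ∧ q2) → q3) → (q2 ↔ q3)): β-rule — branch into ¬((q1 ∧ q2) → q3)  //  (q2 ↔ q3).
  branch 1 (add ¬((q1 ∧ q2) → q3)):
    ¬((q1 ∧ q2) → q3): α-rule — add (q1 ∧ q2), ¬q3.
    (q1 ∧ q2): α-rule — add q1, q2.
    ((q2 ↔ q3) → ((¬q1 → q2) ∧ q1)): β-rule — branch into ¬(q2 ↔ q3)  //  ((¬q1 → q2) ∧ q1).
      branch 1.1 (add ¬(q2 ↔ q3)):
        ((q1 ∧ q2) → q3): β-rule — branch into ¬(q1 ∧ q2)  //  q3.
          branch 1.1.1 (add ¬(q1 ∧ q2)):
            ¬((¬q1 → q2) ∧ q1): β-rule — branch into ¬(¬q1 → q2)  //  ¬q1.
              branch 1.1.1.1 (add ¬(¬q1 → q2)):
                ¬(¬q1 → q2): α-rule — add ¬q1, ¬q2.
                × closes — contains both q1 and ¬q1.
              branch 1.1.1.2 (add ¬q1):
                × closes — contains both q1 and ¬q1.
          branch 1.1.2 (add q3):
            × closes — contains both q3 and ¬q3.
      branch 1.2 (add ((¬q1 → q2) ∧ q1)):
        ((¬q1 → q2) ∧ q1): α-rule — add (¬q1 → q2), q1.
        ((q1 ∧ q2) → q3): β-rule — branch into ¬(q1 ∧ q2)  //  q3.
          branch 1.2.1 (add ¬(q1 ∧ q2)):
            ¬((¬q1 → q2) ∧ q1): β-rule — branch into ¬(¬q1 → q2)  //  ¬q1.
              branch 1.2.1.1 (add ¬(¬q1 → q2)):
                ¬(¬q1 → q2): α-rule — add ¬q1, ¬q2.
                × closes — contains both q1 and ¬q1.
              branch 1.2.1.2 (add ¬q1):
                × closes — contains both q1 and ¬q1.
          branch 1.2.2 (add q3):
            × closes — contains both q3 and ¬q3.
  branch 2 (add (q2 ↔ q3)):
    ((q2 ↔ q3) → ((¬q1 → q2) ∧ q1)): β-rule — branch into ¬(q2 ↔ q3)  //  ((¬q1 → q2) ∧ q1).
      branch 2.1 (add ¬(q2 ↔ q3)):
        ((q1 ∧ q2) → q3): β-rule — branch into ¬(q1 ∧ q2)  //  q3.
          branch 2.1.1 (add ¬(q1 ∧ q2)):
            ¬((¬q1 → q2) ∧ q1): β-rule — branch into ¬(¬q1 → q2)  //  ¬q1.
              branch 2.1.1.1 (add ¬(¬q1 → q2)):
                ¬(¬q1 → q2): α-rule — add ¬q1, ¬q2.
                (q2 ↔ q3): β-rule — branch into q2, q3  //  ¬q2, ¬q3.
                  branch 2.1.1.1.1 (add q2, q3):
                    × closes — contains both q2 and ¬q2.
                  branch 2.1.1.1.2 (add ¬q2, ¬q3):
                    ¬(q2 ↔ q3): β-rule — branch into q2, ¬q3  //  ¬q2, q3.
                      branch 2.1.1.1.2.1 (add q2, ¬q3):
                        × closes — contains both q2 and ¬q2.
                      branch 2.1.1.1.2.2 (add ¬q2, q3):
                        × closes — contains both q3 and ¬q3.
              branch 2.1.1.2 (add ¬q1):
                (q2 ↔ q3): β-rule — branch into q2, q3  //  ¬q2, ¬q3.
                  branch 2.1.1.2.1 (add q2, q3):
                    ¬(q2 ↔ q3): β-rule — branch into q2, ¬q3  //  ¬q2, q3.
                      branch 2.1.1.2.1.1 (add q2, ¬q3):
                        × closes — contains both q3 and ¬q3.
                      branch 2.1.1.2.1.2 (add ¬q2, q3):
                        × closes — contains both q2 and ¬q2.
                  branch 2.1.1.2.2 (add ¬q2, ¬q3):
                    ¬(q2 ↔ q3): β-rule — branch into q2, ¬q3  //  ¬q2, q3.
                      branch 2.1.1.2.2.1 (add q2, ¬q3):
                        × closes — contains both q2 and ¬q2.
                      branch 2.1.1.2.2.2 (add ¬q2, q3):
                        × closes — contains both q3 and ¬q3.
          branch 2.1.2 (add q3):
            ¬((¬q1 → q2) ∧ q1): β-rule — branch into ¬(¬q1 → q2)  //  ¬q1.
              branch 2.1.2.1 (add ¬(¬q1 → q2)):
                ¬(¬q1 → q2): α-rule — add ¬q1, ¬q2.
                (q2 ↔ q3): β-rule — branch into q2, q3  //  ¬q2, ¬q3.
                  branch 2.1.2.1.1 (add q2, q3):
                    × closes — contains both q2 and ¬q2.
                  branch 2.1.2.1.2 (add ¬q2, ¬q3):
                    × closes — contains both q3 and ¬q3.
              branch 2.1.2.2 (add ¬q1):
                (q2 ↔ q3): β-rule — branch into q2, q3  //  ¬q2, ¬q3.
                  branch 2.1.2.2.1 (add q2, q3):
                    ¬(q2 ↔ q3): β-rule — branch into q2, ¬q3  //  ¬q2, q3.
                      branch 2.1.2.2.1.1 (add q2, ¬q3):
                        × closes — contains both q3 and ¬q3.
                      branch 2.1.2.2.1.2 (add ¬q2, q3):
                        × closes — contains both q2 and ¬q2.
                  branch 2.1.2.2.2 (add ¬q2, ¬q3):
                    × closes — contains both q3 and ¬q3.
      branch 2.2 (add ((¬q1 → q2) ∧ q1)):
        ((¬q1 → q2) ∧ q1): α-rule — add (¬q1 → q2), q1.
        ((q1 ∧ q2) → q3): β-rule — branch into ¬(q1 ∧ q2)  //  q3.
          branch 2.2.1 (add ¬(q1 ∧ q2)):
            ¬((¬q1 → q2) ∧ q1): β-rule — branch into ¬(¬q1 → q2)  //  ¬q1.
              branch 2.2.1.1 (add ¬(¬q1 → q2)):
                ¬(¬q1 → q2): α-rule — add ¬q1, ¬q2.
                × closes — contains both q1 and ¬q1.
              branch 2.2.1.2 (add ¬q1):
                × closes — contains both q1 and ¬q1.
          branch 2.2.2 (add q3):
            ¬((¬q1 → q2) ∧ q1): β-rule — branch into ¬(¬q1 → q2)  //  ¬q1.
              branch 2.2.2.1 (add ¬(¬q1 → q2)):
                ¬(¬q1 → q2): α-rule — add ¬q1, ¬q2.
                × closes — contains both q1 and ¬q1.
              branch 2.2.2.2 (add ¬q1):
                × closes — contains both q1 and ¬q1.
All 22 branches close.
Every branch closed, so the negation is unsatisfiable and the formula is valid.

Valid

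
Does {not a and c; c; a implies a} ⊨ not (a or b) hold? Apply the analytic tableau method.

No

Initial set: {T (not a and c); T c; T (a implies a); F not (a or b)}.
T (not a and c): α-rule — add T not a, T c.
T (a implies a): β-rule — branch into F a  //  T a.
  branch 1 (add F a):
    F not (a or b): β-rule — branch into T a  //  T b.
      branch 1.1 (add T a):
        × closes — contains both a and not a.
      branch 1.2 (add T b):
        ○ open, literals {a=false, b=true, c=true}.
  branch 2 (add T a):
    × closes — contains both a and not a.
2 branches closed, 1 open.
An open branch gives a countermodel: a=false, b=true, c=true (unmentioned atoms arbitrary); the premises hold there but the conclusion fails.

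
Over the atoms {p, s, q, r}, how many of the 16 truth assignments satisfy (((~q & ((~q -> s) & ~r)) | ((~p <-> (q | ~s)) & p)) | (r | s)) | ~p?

Initial set: {((((~q & ((~q -> s) & ~r)) | ((~p <-> (q | ~s)) & p)) | (r | s)) | ~p)}.
((((~q & ((~q -> s) & ~r)) | ((~p <-> (q | ~s)) & p)) | (r | s)) | ~p): β-rule — branch into (((~q & ((~q -> s) & ~r)) | ((~p <-> (q | ~s)) & p)) | (r | s))  //  ~p.
  branch 1 (add (((~q & ((~q -> s) & ~r)) | ((~p <-> (q | ~s)) & p)) | (r | s))):
    (((~q & ((~q -> s) & ~r)) | ((~p <-> (q | ~s)) & p)) | (r | s)): β-rule — branch into ((~q & ((~q -> s) & ~r)) | ((~p <-> (q | ~s)) & p))  //  (r | s).
      branch 1.1 (add ((~q & ((~q -> s) & ~r)) | ((~p <-> (q | ~s)) & p))):
        ((~q & ((~q -> s) & ~r)) | ((~p <-> (q | ~s)) & p)): β-rule — branch into (~q & ((~q -> s) & ~r))  //  ((~p <-> (q | ~s)) & p).
          branch 1.1.1 (add (~q & ((~q -> s) & ~r))):
            (~q & ((~q -> s) & ~r)): α-rule — add ~q, ((~q -> s) & ~r).
            ((~q -> s) & ~r): α-rule — add (~q -> s), ~r.
            (~q -> s): β-rule — branch into ~~q  //  s.
              branch 1.1.1.1 (add ~~q):
                × closes — contains both q and ~q.
              branch 1.1.1.2 (add s):
                ○ open, literals {q=0, r=0, s=1}.
          branch 1.1.2 (add ((~p <-> (q | ~s)) & p)):
            ((~p <-> (q | ~s)) & p): α-rule — add (~p <-> (q | ~s)), p.
            (~p <-> (q | ~s)): β-rule — branch into ~p, (q | ~s)  //  ~~p, ~(q | ~s).
              branch 1.1.2.1 (add ~p, (q | ~s)):
                × closes — contains both p and ~p.
              branch 1.1.2.2 (add ~~p, ~(q | ~s)):
                ~(q | ~s): α-rule — add ~q, ~~s.
                ○ open, literals {p=1, q=0, s=1}.
      branch 1.2 (add (r | s)):
        (r | s): β-rule — branch into r  //  s.
          branch 1.2.1 (add r):
            ○ open, literals {r=1}.
          branch 1.2.2 (add s):
            ○ open, literals {s=1}.
  branch 2 (add ~p):
    ○ open, literals {p=0}.
2 branches closed, 5 open.
Each open branch fixes some atoms; the unmentioned ones are free. Counting distinct full assignments: branch {q=0, r=0, s=1} (p) contributes 2 new; branch {p=1, q=0, s=1} (r) contributes 1 new; branch {r=1} (p, s, q) contributes 7 new; branch {s=1} (p, q, r) contributes 2 new; branch {p=0} (s, q, r) contributes 2 new. Total: 14.

14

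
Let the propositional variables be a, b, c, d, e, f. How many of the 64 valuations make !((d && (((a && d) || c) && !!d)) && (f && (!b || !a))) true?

56

Initial set: {!((d && (((a && d) || c) && !!d)) && (f && (!b || !a)))}.
!((d && (((a && d) || c) && !!d)) && (f && (!b || !a))): β-rule — branch into !(d && (((a && d) || c) && !!d))  //  !(f && (!b || !a)).
  branch 1 (add !(d && (((a && d) || c) && !!d))):
    !(d && (((a && d) || c) && !!d)): β-rule — branch into !d  //  !(((a && d) || c) && !!d).
      branch 1.1 (add !d):
        ○ open, literals {d=false}.
      branch 1.2 (add !(((a && d) || c) && !!d)):
        !(((a && d) || c) && !!d): β-rule — branch into !((a && d) || c)  //  !!!d.
          branch 1.2.1 (add !((a && d) || c)):
            !((a && d) || c): α-rule — add !(a && d), !c.
            !(a && d): β-rule — branch into !a  //  !d.
              branch 1.2.1.1 (add !a):
                ○ open, literals {a=false, c=false}.
              branch 1.2.1.2 (add !d):
                ○ open, literals {c=false, d=false}.
          branch 1.2.2 (add !!!d):
            !!!d: drop double negation, giving !d.
            ○ open, literals {d=false}.
  branch 2 (add !(f && (!b || !a))):
    !(f && (!b || !a)): β-rule — branch into !f  //  !(!b || !a).
      branch 2.1 (add !f):
        ○ open, literals {f=false}.
      branch 2.2 (add !(!b || !a)):
        !(!b || !a): α-rule — add !!b, !!a.
        ○ open, literals {a=true, b=true}.
0 branches closed, 6 open.
Each open branch fixes some atoms; the unmentioned ones are free. Counting distinct full assignments: branch {d=false} (a, b, c, e, f) contributes 32 new; branch {a=false, c=false} (b, d, e, f) contributes 8 new; branch {c=false, d=false} (a, b, e, f) contributes 0 new; branch {d=false} (a, b, c, e, f) contributes 0 new; branch {f=false} (a, b, c, d, e) contributes 12 new; branch {a=true, b=true} (c, d, e, f) contributes 4 new. Total: 56.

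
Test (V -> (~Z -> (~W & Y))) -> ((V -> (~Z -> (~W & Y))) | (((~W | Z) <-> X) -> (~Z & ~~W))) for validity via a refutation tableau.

Valid

Assume the negation and expand:
Initial set: {~((V -> (~Z -> (~W & Y))) -> ((V -> (~Z -> (~W & Y))) | (((~W | Z) <-> X) -> (~Z & ~~W))))}.
~((V -> (~Z -> (~W & Y))) -> ((V -> (~Z -> (~W & Y))) | (((~W | Z) <-> X) -> (~Z & ~~W)))): α-rule — add (V -> (~Z -> (~W & Y))), ~((V -> (~Z -> (~W & Y))) | (((~W | Z) <-> X) -> (~Z & ~~W))).
~((V -> (~Z -> (~W & Y))) | (((~W | Z) <-> X) -> (~Z & ~~W))): α-rule — add ~(V -> (~Z -> (~W & Y))), ~(((~W | Z) <-> X) -> (~Z & ~~W)).
~(V -> (~Z -> (~W & Y))): α-rule — add V, ~(~Z -> (~W & Y)).
~(((~W | Z) <-> X) -> (~Z & ~~W)): α-rule — add ((~W | Z) <-> X), ~(~Z & ~~W).
~(~Z -> (~W & Y)): α-rule — add ~Z, ~(~W & Y).
(V -> (~Z -> (~W & Y))): β-rule — branch into ~V  //  (~Z -> (~W & Y)).
  branch 1 (add ~V):
    × closes — contains both V and ~V.
  branch 2 (add (~Z -> (~W & Y))):
    ((~W | Z) <-> X): β-rule — branch into (~W | Z), X  //  ~(~W | Z), ~X.
      branch 2.1 (add (~W | Z), X):
        ~(~Z & ~~W): β-rule — branch into ~~Z  //  ~~~W.
          branch 2.1.1 (add ~~Z):
            × closes — contains both Z and ~Z.
          branch 2.1.2 (add ~~~W):
            ~~~W: drop double negation, giving ~W.
            ~(~W & Y): β-rule — branch into ~~W  //  ~Y.
              branch 2.1.2.1 (add ~~W):
                × closes — contains both W and ~W.
              branch 2.1.2.2 (add ~Y):
                (~Z -> (~W & Y)): β-rule — branch into ~~Z  //  (~W & Y).
                  branch 2.1.2.2.1 (add ~~Z):
                    × closes — contains both Z and ~Z.
                  branch 2.1.2.2.2 (add (~W & Y)):
                    (~W & Y): α-rule — add ~W, Y.
                    × closes — contains both Y and ~Y.
      branch 2.2 (add ~(~W | Z), ~X):
        ~(~W | Z): α-rule — add ~~W, ~Z.
        ~(~Z & ~~W): β-rule — branch into ~~Z  //  ~~~W.
          branch 2.2.1 (add ~~Z):
            × closes — contains both Z and ~Z.
          branch 2.2.2 (add ~~~W):
            ~~~W: drop double negation, giving ~W.
            × closes — contains both W and ~W.
All 7 branches close.
Every branch closed, so the negation is unsatisfiable and the formula is valid.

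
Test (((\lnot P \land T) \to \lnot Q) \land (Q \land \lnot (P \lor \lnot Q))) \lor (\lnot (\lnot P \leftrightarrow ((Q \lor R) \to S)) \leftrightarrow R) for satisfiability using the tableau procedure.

Satisfiable

Initial set: {((((\lnot P \land T) \to \lnot Q) \land (Q \land \lnot (P \lor \lnot Q))) \lor (\lnot (\lnot P \leftrightarrow ((Q \lor R) \to S)) \leftrightarrow R))}.
((((\lnot P \land T) \to \lnot Q) \land (Q \land \lnot (P \lor \lnot Q))) \lor (\lnot (\lnot P \leftrightarrow ((Q \lor R) \to S)) \leftrightarrow R)): β-rule — branch into (((\lnot P \land T) \to \lnot Q) \land (Q \land \lnot (P \lor \lnot Q)))  //  (\lnot (\lnot P \leftrightarrow ((Q \lor R) \to S)) \leftrightarrow R).
  branch 1 (add (((\lnot P \land T) \to \lnot Q) \land (Q \land \lnot (P \lor \lnot Q)))):
    (((\lnot P \land T) \to \lnot Q) \land (Q \land \lnot (P \lor \lnot Q))): α-rule — add ((\lnot P \land T) \to \lnot Q), (Q \land \lnot (P \lor \lnot Q)).
    (Q \land \lnot (P \lor \lnot Q)): α-rule — add Q, \lnot (P \lor \lnot Q).
    \lnot (P \lor \lnot Q): α-rule — add \lnot P, \lnot \lnot Q.
    ((\lnot P \land T) \to \lnot Q): β-rule — branch into \lnot (\lnot P \land T)  //  \lnot Q.
      branch 1.1 (add \lnot (\lnot P \land T)):
        \lnot (\lnot P \land T): β-rule — branch into \lnot \lnot P  //  \lnot T.
          branch 1.1.1 (add \lnot \lnot P):
            × closes — contains both P and \lnot P.
          branch 1.1.2 (add \lnot T):
            ○ open, literals {P=0, Q=1, T=0}.
      branch 1.2 (add \lnot Q):
        × closes — contains both Q and \lnot Q.
  branch 2 (add (\lnot (\lnot P \leftrightarrow ((Q \lor R) \to S)) \leftrightarrow R)):
    (\lnot (\lnot P \leftrightarrow ((Q \lor R) \to S)) \leftrightarrow R): β-rule — branch into \lnot (\lnot P \leftrightarrow ((Q \lor R) \to S)), R  //  \lnot \lnot (\lnot P \leftrightarrow ((Q \lor R) \to S)), \lnot R.
      branch 2.1 (add \lnot (\lnot P \leftrightarrow ((Q \lor R) \to S)), R):
        \lnot (\lnot P \leftrightarrow ((Q \lor R) \to S)): β-rule — branch into \lnot P, \lnot ((Q \lor R) \to S)  //  \lnot \lnot P, ((Q \lor R) \to S).
          branch 2.1.1 (add \lnot P, \lnot ((Q \lor R) \to S)):
            \lnot ((Q \lor R) \to S): α-rule — add (Q \lor R), \lnot S.
            (Q \lor R): β-rule — branch into Q  //  R.
              branch 2.1.1.1 (add Q):
                ○ open, literals {P=0, Q=1, R=1, S=0}.
              branch 2.1.1.2 (add R):
                ○ open, literals {P=0, R=1, S=0}.
          branch 2.1.2 (add \lnot \lnot P, ((Q \lor R) \to S)):
            ((Q \lor R) \to S): β-rule — branch into \lnot (Q \lor R)  //  S.
              branch 2.1.2.1 (add \lnot (Q \lor R)):
                \lnot (Q \lor R): α-rule — add \lnot Q, \lnot R.
                × closes — contains both R and \lnot R.
              branch 2.1.2.2 (add S):
                ○ open, literals {P=1, R=1, S=1}.
      branch 2.2 (add \lnot \lnot (\lnot P \leftrightarrow ((Q \lor R) \to S)), \lnot R):
        \lnot \lnot (\lnot P \leftrightarrow ((Q \lor R) \to S)): β-rule — branch into \lnot P, ((Q \lor R) \to S)  //  \lnot \lnot P, \lnot ((Q \lor R) \to S).
          branch 2.2.1 (add \lnot P, ((Q \lor R) \to S)):
            ((Q \lor R) \to S): β-rule — branch into \lnot (Q \lor R)  //  S.
              branch 2.2.1.1 (add \lnot (Q \lor R)):
                \lnot (Q \lor R): α-rule — add \lnot Q, \lnot R.
                ○ open, literals {P=0, Q=0, R=0}.
              branch 2.2.1.2 (add S):
                ○ open, literals {P=0, R=0, S=1}.
          branch 2.2.2 (add \lnot \lnot P, \lnot ((Q \lor R) \to S)):
            \lnot ((Q \lor R) \to S): α-rule — add (Q \lor R), \lnot S.
            (Q \lor R): β-rule — branch into Q  //  R.
              branch 2.2.2.1 (add Q):
                ○ open, literals {P=1, Q=1, R=0, S=0}.
              branch 2.2.2.2 (add R):
                × closes — contains both R and \lnot R.
4 branches closed, 7 open.
An open branch gives a satisfying assignment: P=0, Q=1, T=0.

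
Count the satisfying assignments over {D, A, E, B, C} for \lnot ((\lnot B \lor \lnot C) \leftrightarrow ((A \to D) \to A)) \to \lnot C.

Initial set: {(\lnot ((\lnot B \lor \lnot C) \leftrightarrow ((A \to D) \to A)) \to \lnot C)}.
(\lnot ((\lnot B \lor \lnot C) \leftrightarrow ((A \to D) \to A)) \to \lnot C): β-rule — branch into \lnot \lnot ((\lnot B \lor \lnot C) \leftrightarrow ((A \to D) \to A))  //  \lnot C.
  branch 1 (add \lnot \lnot ((\lnot B \lor \lnot C) \leftrightarrow ((A \to D) \to A))):
    \lnot \lnot ((\lnot B \lor \lnot C) \leftrightarrow ((A \to D) \to A)): β-rule — branch into (\lnot B \lor \lnot C), ((A \to D) \to A)  //  \lnot (\lnot B \lor \lnot C), \lnot ((A \to D) \to A).
      branch 1.1 (add (\lnot B \lor \lnot C), ((A \to D) \to A)):
        (\lnot B \lor \lnot C): β-rule — branch into \lnot B  //  \lnot C.
          branch 1.1.1 (add \lnot B):
            ((A \to D) \to A): β-rule — branch into \lnot (A \to D)  //  A.
              branch 1.1.1.1 (add \lnot (A \to D)):
                \lnot (A \to D): α-rule — add A, \lnot D.
                ○ open, literals {A=true, B=false, D=false}.
              branch 1.1.1.2 (add A):
                ○ open, literals {A=true, B=false}.
          branch 1.1.2 (add \lnot C):
            ((A \to D) \to A): β-rule — branch into \lnot (A \to D)  //  A.
              branch 1.1.2.1 (add \lnot (A \to D)):
                \lnot (A \to D): α-rule — add A, \lnot D.
                ○ open, literals {A=true, C=false, D=false}.
              branch 1.1.2.2 (add A):
                ○ open, literals {A=true, C=false}.
      branch 1.2 (add \lnot (\lnot B \lor \lnot C), \lnot ((A \to D) \to A)):
        \lnot (\lnot B \lor \lnot C): α-rule — add \lnot \lnot B, \lnot \lnot C.
        \lnot ((A \to D) \to A): α-rule — add (A \to D), \lnot A.
        (A \to D): β-rule — branch into \lnot A  //  D.
          branch 1.2.1 (add \lnot A):
            ○ open, literals {A=false, B=true, C=true}.
          branch 1.2.2 (add D):
            ○ open, literals {A=false, B=true, C=true, D=true}.
  branch 2 (add \lnot C):
    ○ open, literals {C=false}.
0 branches closed, 7 open.
Each open branch fixes some atoms; the unmentioned ones are free. Counting distinct full assignments: branch {A=true, B=false, D=false} (E, C) contributes 4 new; branch {A=true, B=false} (D, E, C) contributes 4 new; branch {A=true, C=false, D=false} (E, B) contributes 2 new; branch {A=true, C=false} (D, E, B) contributes 2 new; branch {A=false, B=true, C=true} (D, E) contributes 4 new; branch {A=false, B=true, C=true, D=true} (E) contributes 0 new; branch {C=false} (D, A, E, B) contributes 8 new. Total: 24.

24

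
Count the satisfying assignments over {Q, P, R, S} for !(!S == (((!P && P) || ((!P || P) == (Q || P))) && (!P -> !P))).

8

Initial set: {T !(!S == (((!P && P) || ((!P || P) == (Q || P))) && (!P -> !P)))}.
T !(!S == (((!P && P) || ((!P || P) == (Q || P))) && (!P -> !P))): β-rule — branch into T !S, F (((!P && P) || ((!P || P) == (Q || P))) && (!P -> !P))  //  F !S, T (((!P && P) || ((!P || P) == (Q || P))) && (!P -> !P)).
  branch 1 (add T !S, F (((!P && P) || ((!P || P) == (Q || P))) && (!P -> !P))):
    F (((!P && P) || ((!P || P) == (Q || P))) && (!P -> !P)): β-rule — branch into F ((!P && P) || ((!P || P) == (Q || P)))  //  F (!P -> !P).
      branch 1.1 (add F ((!P && P) || ((!P || P) == (Q || P)))):
        F ((!P && P) || ((!P || P) == (Q || P))): α-rule — add F (!P && P), F ((!P || P) == (Q || P)).
        F (!P && P): β-rule — branch into F !P  //  F P.
          branch 1.1.1 (add F !P):
            F ((!P || P) == (Q || P)): β-rule — branch into T (!P || P), F (Q || P)  //  F (!P || P), T (Q || P).
              branch 1.1.1.1 (add T (!P || P), F (Q || P)):
                F (Q || P): α-rule — add F Q, F P.
                × closes — contains both P and !P.
              branch 1.1.1.2 (add F (!P || P), T (Q || P)):
                F (!P || P): α-rule — add F !P, F P.
                × closes — contains both P and !P.
          branch 1.1.2 (add F P):
            F ((!P || P) == (Q || P)): β-rule — branch into T (!P || P), F (Q || P)  //  F (!P || P), T (Q || P).
              branch 1.1.2.1 (add T (!P || P), F (Q || P)):
                F (Q || P): α-rule — add F Q, F P.
                T (!P || P): β-rule — branch into T !P  //  T P.
                  branch 1.1.2.1.1 (add T !P):
                    ○ open, literals {P=0, Q=0, S=0}.
                  branch 1.1.2.1.2 (add T P):
                    × closes — contains both P and !P.
              branch 1.1.2.2 (add F (!P || P), T (Q || P)):
                F (!P || P): α-rule — add F !P, F P.
                × closes — contains both P and !P.
      branch 1.2 (add F (!P -> !P)):
        F (!P -> !P): α-rule — add T !P, F !P.
        × closes — contains both P and !P.
  branch 2 (add F !S, T (((!P && P) || ((!P || P) == (Q || P))) && (!P -> !P))):
    T (((!P && P) || ((!P || P) == (Q || P))) && (!P -> !P)): α-rule — add T ((!P && P) || ((!P || P) == (Q || P))), T (!P -> !P).
    T ((!P && P) || ((!P || P) == (Q || P))): β-rule — branch into T (!P && P)  //  T ((!P || P) == (Q || P)).
      branch 2.1 (add T (!P && P)):
        T (!P && P): α-rule — add T !P, T P.
        × closes — contains both P and !P.
      branch 2.2 (add T ((!P || P) == (Q || P))):
        T (!P -> !P): β-rule — branch into F !P  //  T !P.
          branch 2.2.1 (add F !P):
            T ((!P || P) == (Q || P)): β-rule — branch into T (!P || P), T (Q || P)  //  F (!P || P), F (Q || P).
              branch 2.2.1.1 (add T (!P || P), T (Q || P)):
                T (!P || P): β-rule — branch into T !P  //  T P.
                  branch 2.2.1.1.1 (add T !P):
                    × closes — contains both P and !P.
                  branch 2.2.1.1.2 (add T P):
                    T (Q || P): β-rule — branch into T Q  //  T P.
                      branch 2.2.1.1.2.1 (add T Q):
                        ○ open, literals {P=1, Q=1, S=1}.
                      branch 2.2.1.1.2.2 (add T P):
                        ○ open, literals {P=1, S=1}.
              branch 2.2.1.2 (add F (!P || P), F (Q || P)):
                F (!P || P): α-rule — add F !P, F P.
                × closes — contains both P and !P.
          branch 2.2.2 (add T !P):
            T ((!P || P) == (Q || P)): β-rule — branch into T (!P || P), T (Q || P)  //  F (!P || P), F (Q || P).
              branch 2.2.2.1 (add T (!P || P), T (Q || P)):
                T (!P || P): β-rule — branch into T !P  //  T P.
                  branch 2.2.2.1.1 (add T !P):
                    T (Q || P): β-rule — branch into T Q  //  T P.
                      branch 2.2.2.1.1.1 (add T Q):
                        ○ open, literals {P=0, Q=1, S=1}.
                      branch 2.2.2.1.1.2 (add T P):
                        × closes — contains both P and !P.
                  branch 2.2.2.1.2 (add T P):
                    × closes — contains both P and !P.
              branch 2.2.2.2 (add F (!P || P), F (Q || P)):
                F (!P || P): α-rule — add F !P, F P.
                × closes — contains both P and !P.
11 branches closed, 4 open.
Each open branch fixes some atoms; the unmentioned ones are free. Counting distinct full assignments: branch {P=0, Q=0, S=0} (R) contributes 2 new; branch {P=1, Q=1, S=1} (R) contributes 2 new; branch {P=1, S=1} (Q, R) contributes 2 new; branch {P=0, Q=1, S=1} (R) contributes 2 new. Total: 8.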